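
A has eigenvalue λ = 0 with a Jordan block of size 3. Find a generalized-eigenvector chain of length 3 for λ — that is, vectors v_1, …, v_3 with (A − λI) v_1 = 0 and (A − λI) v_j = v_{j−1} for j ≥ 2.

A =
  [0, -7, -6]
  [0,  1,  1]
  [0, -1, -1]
A Jordan chain for λ = 0 of length 3:
v_1 = (-1, 0, 0)ᵀ
v_2 = (-7, 1, -1)ᵀ
v_3 = (0, 1, 0)ᵀ

Let N = A − (0)·I. We want v_3 with N^3 v_3 = 0 but N^2 v_3 ≠ 0; then v_{j-1} := N · v_j for j = 3, …, 2.

Pick v_3 = (0, 1, 0)ᵀ.
Then v_2 = N · v_3 = (-7, 1, -1)ᵀ.
Then v_1 = N · v_2 = (-1, 0, 0)ᵀ.

Sanity check: (A − (0)·I) v_1 = (0, 0, 0)ᵀ = 0. ✓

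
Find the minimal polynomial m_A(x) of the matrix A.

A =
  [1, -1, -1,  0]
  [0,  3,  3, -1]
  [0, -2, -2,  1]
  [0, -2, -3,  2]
x^2 - 2*x + 1

The characteristic polynomial is χ_A(x) = (x - 1)^4, so the eigenvalues are known. The minimal polynomial is
  m_A(x) = Π_λ (x − λ)^{k_λ}
where k_λ is the size of the *largest* Jordan block for λ (equivalently, the smallest k with (A − λI)^k v = 0 for every generalised eigenvector v of λ).

  λ = 1: largest Jordan block has size 2, contributing (x − 1)^2

So m_A(x) = (x - 1)^2 = x^2 - 2*x + 1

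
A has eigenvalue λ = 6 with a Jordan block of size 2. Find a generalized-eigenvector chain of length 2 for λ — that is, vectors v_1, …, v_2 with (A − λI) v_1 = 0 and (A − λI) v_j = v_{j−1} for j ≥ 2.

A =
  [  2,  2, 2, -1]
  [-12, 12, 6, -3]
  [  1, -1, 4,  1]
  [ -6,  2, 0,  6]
A Jordan chain for λ = 6 of length 2:
v_1 = (-4, -12, 1, -6)ᵀ
v_2 = (1, 0, 0, 0)ᵀ

Let N = A − (6)·I. We want v_2 with N^2 v_2 = 0 but N^1 v_2 ≠ 0; then v_{j-1} := N · v_j for j = 2, …, 2.

Pick v_2 = (1, 0, 0, 0)ᵀ.
Then v_1 = N · v_2 = (-4, -12, 1, -6)ᵀ.

Sanity check: (A − (6)·I) v_1 = (0, 0, 0, 0)ᵀ = 0. ✓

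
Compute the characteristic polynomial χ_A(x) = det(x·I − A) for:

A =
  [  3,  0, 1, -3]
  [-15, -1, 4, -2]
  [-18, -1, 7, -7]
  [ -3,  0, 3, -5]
x^4 - 4*x^3

Expanding det(x·I − A) (e.g. by cofactor expansion or by noting that A is similar to its Jordan form J, which has the same characteristic polynomial as A) gives
  χ_A(x) = x^4 - 4*x^3
which factors as x^3*(x - 4). The eigenvalues (with algebraic multiplicities) are λ = 0 with multiplicity 3, λ = 4 with multiplicity 1.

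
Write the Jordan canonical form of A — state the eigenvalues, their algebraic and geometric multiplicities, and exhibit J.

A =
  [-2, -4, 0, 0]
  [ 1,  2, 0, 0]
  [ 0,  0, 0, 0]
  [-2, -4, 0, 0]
J_2(0) ⊕ J_1(0) ⊕ J_1(0)

The characteristic polynomial is
  det(x·I − A) = x^4

Eigenvalues and multiplicities (the geometric multiplicity of λ is n − rank(A − λI), which equals the number of Jordan blocks for λ):
  λ = 0: algebraic multiplicity = 4, geometric multiplicity = 3

Determining the block sizes for each eigenvalue:
  λ = 0: 3 blocks summing to 4 forces exactly one block of size 2 and the rest size 1 → block sizes [2, 1, 1]

Assembling the blocks gives a Jordan form
J =
  [0, 1, 0, 0]
  [0, 0, 0, 0]
  [0, 0, 0, 0]
  [0, 0, 0, 0]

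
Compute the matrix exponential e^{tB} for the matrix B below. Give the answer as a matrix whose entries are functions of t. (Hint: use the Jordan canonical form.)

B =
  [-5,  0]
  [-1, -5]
e^{tB} =
  [exp(-5*t), 0]
  [-t*exp(-5*t), exp(-5*t)]

Strategy: write B = P · J · P⁻¹ where J is a Jordan canonical form, so e^{tB} = P · e^{tJ} · P⁻¹, and e^{tJ} can be computed block-by-block.

B has Jordan form
J =
  [-5,  1]
  [ 0, -5]
(up to reordering of blocks).

Per-block formulas:
  For a 2×2 Jordan block J_2(-5): exp(t · J_2(-5)) = e^(-5t)·(I + t·N), where N is the 2×2 nilpotent shift.

After assembling e^{tJ} and conjugating by P, we get:

e^{tB} =
  [exp(-5*t), 0]
  [-t*exp(-5*t), exp(-5*t)]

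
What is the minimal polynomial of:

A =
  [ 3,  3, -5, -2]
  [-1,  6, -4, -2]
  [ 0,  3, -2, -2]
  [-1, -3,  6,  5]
x^3 - 9*x^2 + 27*x - 27

The characteristic polynomial is χ_A(x) = (x - 3)^4, so the eigenvalues are known. The minimal polynomial is
  m_A(x) = Π_λ (x − λ)^{k_λ}
where k_λ is the size of the *largest* Jordan block for λ (equivalently, the smallest k with (A − λI)^k v = 0 for every generalised eigenvector v of λ).

  λ = 3: largest Jordan block has size 3, contributing (x − 3)^3

So m_A(x) = (x - 3)^3 = x^3 - 9*x^2 + 27*x - 27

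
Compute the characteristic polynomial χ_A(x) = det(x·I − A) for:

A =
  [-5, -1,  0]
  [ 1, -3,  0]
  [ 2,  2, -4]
x^3 + 12*x^2 + 48*x + 64

Expanding det(x·I − A) (e.g. by cofactor expansion or by noting that A is similar to its Jordan form J, which has the same characteristic polynomial as A) gives
  χ_A(x) = x^3 + 12*x^2 + 48*x + 64
which factors as (x + 4)^3. The eigenvalues (with algebraic multiplicities) are λ = -4 with multiplicity 3.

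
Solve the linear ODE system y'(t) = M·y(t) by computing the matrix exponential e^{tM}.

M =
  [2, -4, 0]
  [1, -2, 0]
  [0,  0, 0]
e^{tM} =
  [2*t + 1, -4*t, 0]
  [t, 1 - 2*t, 0]
  [0, 0, 1]

Strategy: write M = P · J · P⁻¹ where J is a Jordan canonical form, so e^{tM} = P · e^{tJ} · P⁻¹, and e^{tJ} can be computed block-by-block.

M has Jordan form
J =
  [0, 1, 0]
  [0, 0, 0]
  [0, 0, 0]
(up to reordering of blocks).

Per-block formulas:
  For a 2×2 Jordan block J_2(0): exp(t · J_2(0)) = e^(0t)·(I + t·N), where N is the 2×2 nilpotent shift.
  For a 1×1 block at λ = 0: exp(t · [0]) = [e^(0t)].

After assembling e^{tJ} and conjugating by P, we get:

e^{tM} =
  [2*t + 1, -4*t, 0]
  [t, 1 - 2*t, 0]
  [0, 0, 1]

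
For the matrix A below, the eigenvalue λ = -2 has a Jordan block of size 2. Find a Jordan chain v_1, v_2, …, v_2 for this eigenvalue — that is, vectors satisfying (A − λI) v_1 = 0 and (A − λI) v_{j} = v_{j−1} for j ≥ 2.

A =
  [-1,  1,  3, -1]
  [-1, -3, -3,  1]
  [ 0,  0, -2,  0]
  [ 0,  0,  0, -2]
A Jordan chain for λ = -2 of length 2:
v_1 = (1, -1, 0, 0)ᵀ
v_2 = (1, 0, 0, 0)ᵀ

Let N = A − (-2)·I. We want v_2 with N^2 v_2 = 0 but N^1 v_2 ≠ 0; then v_{j-1} := N · v_j for j = 2, …, 2.

Pick v_2 = (1, 0, 0, 0)ᵀ.
Then v_1 = N · v_2 = (1, -1, 0, 0)ᵀ.

Sanity check: (A − (-2)·I) v_1 = (0, 0, 0, 0)ᵀ = 0. ✓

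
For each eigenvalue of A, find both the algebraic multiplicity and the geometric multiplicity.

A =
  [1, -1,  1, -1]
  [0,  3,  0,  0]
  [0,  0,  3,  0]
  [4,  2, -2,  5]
λ = 3: alg = 4, geom = 3

Step 1 — factor the characteristic polynomial to read off the algebraic multiplicities:
  χ_A(x) = (x - 3)^4

Step 2 — compute geometric multiplicities via the rank-nullity identity g(λ) = n − rank(A − λI):
  rank(A − (3)·I) = 1, so dim ker(A − (3)·I) = n − 1 = 3

Summary:
  λ = 3: algebraic multiplicity = 4, geometric multiplicity = 3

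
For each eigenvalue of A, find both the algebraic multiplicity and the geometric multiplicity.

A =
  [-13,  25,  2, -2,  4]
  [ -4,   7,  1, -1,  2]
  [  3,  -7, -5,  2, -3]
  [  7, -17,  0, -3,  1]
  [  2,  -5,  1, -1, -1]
λ = -3: alg = 5, geom = 2

Step 1 — factor the characteristic polynomial to read off the algebraic multiplicities:
  χ_A(x) = (x + 3)^5

Step 2 — compute geometric multiplicities via the rank-nullity identity g(λ) = n − rank(A − λI):
  rank(A − (-3)·I) = 3, so dim ker(A − (-3)·I) = n − 3 = 2

Summary:
  λ = -3: algebraic multiplicity = 5, geometric multiplicity = 2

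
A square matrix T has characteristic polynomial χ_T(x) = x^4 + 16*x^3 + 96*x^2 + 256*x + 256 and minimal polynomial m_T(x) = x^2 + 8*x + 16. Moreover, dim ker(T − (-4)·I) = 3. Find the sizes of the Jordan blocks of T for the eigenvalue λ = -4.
Block sizes for λ = -4: [2, 1, 1]

Step 1 — from the characteristic polynomial, algebraic multiplicity of λ = -4 is 4. From dim ker(T − (-4)·I) = 3, there are exactly 3 Jordan blocks for λ = -4.
Step 2 — from the minimal polynomial, the factor (x + 4)^2 tells us the largest block for λ = -4 has size 2.
Step 3 — with total size 4, 3 blocks, and largest block 2, the block sizes (in nonincreasing order) are [2, 1, 1].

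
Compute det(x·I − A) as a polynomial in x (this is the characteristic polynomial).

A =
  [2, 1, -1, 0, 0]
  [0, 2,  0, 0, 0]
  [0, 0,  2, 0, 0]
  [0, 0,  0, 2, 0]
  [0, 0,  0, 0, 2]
x^5 - 10*x^4 + 40*x^3 - 80*x^2 + 80*x - 32

Expanding det(x·I − A) (e.g. by cofactor expansion or by noting that A is similar to its Jordan form J, which has the same characteristic polynomial as A) gives
  χ_A(x) = x^5 - 10*x^4 + 40*x^3 - 80*x^2 + 80*x - 32
which factors as (x - 2)^5. The eigenvalues (with algebraic multiplicities) are λ = 2 with multiplicity 5.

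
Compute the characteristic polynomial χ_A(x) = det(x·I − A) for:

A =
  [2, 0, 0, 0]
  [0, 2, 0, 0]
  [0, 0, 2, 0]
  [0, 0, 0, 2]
x^4 - 8*x^3 + 24*x^2 - 32*x + 16

Expanding det(x·I − A) (e.g. by cofactor expansion or by noting that A is similar to its Jordan form J, which has the same characteristic polynomial as A) gives
  χ_A(x) = x^4 - 8*x^3 + 24*x^2 - 32*x + 16
which factors as (x - 2)^4. The eigenvalues (with algebraic multiplicities) are λ = 2 with multiplicity 4.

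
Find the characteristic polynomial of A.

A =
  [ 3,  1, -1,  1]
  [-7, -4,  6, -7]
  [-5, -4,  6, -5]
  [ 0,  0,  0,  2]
x^4 - 7*x^3 + 18*x^2 - 20*x + 8

Expanding det(x·I − A) (e.g. by cofactor expansion or by noting that A is similar to its Jordan form J, which has the same characteristic polynomial as A) gives
  χ_A(x) = x^4 - 7*x^3 + 18*x^2 - 20*x + 8
which factors as (x - 2)^3*(x - 1). The eigenvalues (with algebraic multiplicities) are λ = 1 with multiplicity 1, λ = 2 with multiplicity 3.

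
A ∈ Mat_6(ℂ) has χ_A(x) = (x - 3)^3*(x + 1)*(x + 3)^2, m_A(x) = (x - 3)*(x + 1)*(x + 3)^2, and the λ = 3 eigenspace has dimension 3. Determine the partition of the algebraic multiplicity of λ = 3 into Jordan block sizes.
Block sizes for λ = 3: [1, 1, 1]

Step 1 — from the characteristic polynomial, algebraic multiplicity of λ = 3 is 3. From dim ker(A − (3)·I) = 3, there are exactly 3 Jordan blocks for λ = 3.
Step 2 — from the minimal polynomial, the factor (x − 3) tells us the largest block for λ = 3 has size 1.
Step 3 — with total size 3, 3 blocks, and largest block 1, the block sizes (in nonincreasing order) are [1, 1, 1].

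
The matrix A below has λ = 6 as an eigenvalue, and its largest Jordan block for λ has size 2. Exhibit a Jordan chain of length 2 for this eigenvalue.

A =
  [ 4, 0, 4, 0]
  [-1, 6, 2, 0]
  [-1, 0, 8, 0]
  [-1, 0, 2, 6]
A Jordan chain for λ = 6 of length 2:
v_1 = (-2, -1, -1, -1)ᵀ
v_2 = (1, 0, 0, 0)ᵀ

Let N = A − (6)·I. We want v_2 with N^2 v_2 = 0 but N^1 v_2 ≠ 0; then v_{j-1} := N · v_j for j = 2, …, 2.

Pick v_2 = (1, 0, 0, 0)ᵀ.
Then v_1 = N · v_2 = (-2, -1, -1, -1)ᵀ.

Sanity check: (A − (6)·I) v_1 = (0, 0, 0, 0)ᵀ = 0. ✓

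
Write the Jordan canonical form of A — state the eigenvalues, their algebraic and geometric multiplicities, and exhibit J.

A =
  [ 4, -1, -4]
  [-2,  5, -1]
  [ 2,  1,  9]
J_3(6)

The characteristic polynomial is
  det(x·I − A) = x^3 - 18*x^2 + 108*x - 216 = (x - 6)^3

Eigenvalues and multiplicities (the geometric multiplicity of λ is n − rank(A − λI), which equals the number of Jordan blocks for λ):
  λ = 6: algebraic multiplicity = 3, geometric multiplicity = 1

Determining the block sizes for each eigenvalue:
  λ = 6: one block (gm = 1), so the single block has size am = 3 → block sizes [3]

Assembling the blocks gives a Jordan form
J =
  [6, 1, 0]
  [0, 6, 1]
  [0, 0, 6]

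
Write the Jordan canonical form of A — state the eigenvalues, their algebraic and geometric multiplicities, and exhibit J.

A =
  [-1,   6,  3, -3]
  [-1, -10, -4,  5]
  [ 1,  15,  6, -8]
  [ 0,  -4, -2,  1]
J_3(-1) ⊕ J_1(-1)

The characteristic polynomial is
  det(x·I − A) = x^4 + 4*x^3 + 6*x^2 + 4*x + 1 = (x + 1)^4

Eigenvalues and multiplicities (the geometric multiplicity of λ is n − rank(A − λI), which equals the number of Jordan blocks for λ):
  λ = -1: algebraic multiplicity = 4, geometric multiplicity = 2

Determining the block sizes for each eigenvalue:
  λ = -1: with am = 4 and gm = 2, the partition is not yet determined (e.g. several partitions of 4 into 2 parts exist). Let N = A − (-1)·I. Computing rank(N^1) = 2, rank(N^2) = 1, rank(N^3) = 0; the number of blocks of size ≥ j is rank(N^{j−1}) − rank(N^j), giving [2, 1, 1]. So we have 1 block(s) of size 3, 1 block(s) of size 1 → block sizes [3, 1]

Assembling the blocks gives a Jordan form
J =
  [-1,  1,  0,  0]
  [ 0, -1,  1,  0]
  [ 0,  0, -1,  0]
  [ 0,  0,  0, -1]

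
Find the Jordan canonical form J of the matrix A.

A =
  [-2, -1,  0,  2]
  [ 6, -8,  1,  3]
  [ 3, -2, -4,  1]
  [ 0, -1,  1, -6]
J_3(-5) ⊕ J_1(-5)

The characteristic polynomial is
  det(x·I − A) = x^4 + 20*x^3 + 150*x^2 + 500*x + 625 = (x + 5)^4

Eigenvalues and multiplicities (the geometric multiplicity of λ is n − rank(A − λI), which equals the number of Jordan blocks for λ):
  λ = -5: algebraic multiplicity = 4, geometric multiplicity = 2

Determining the block sizes for each eigenvalue:
  λ = -5: with am = 4 and gm = 2, the partition is not yet determined (e.g. several partitions of 4 into 2 parts exist). Let N = A − (-5)·I. Computing rank(N^1) = 2, rank(N^2) = 1, rank(N^3) = 0; the number of blocks of size ≥ j is rank(N^{j−1}) − rank(N^j), giving [2, 1, 1]. So we have 1 block(s) of size 3, 1 block(s) of size 1 → block sizes [3, 1]

Assembling the blocks gives a Jordan form
J =
  [-5,  1,  0,  0]
  [ 0, -5,  1,  0]
  [ 0,  0, -5,  0]
  [ 0,  0,  0, -5]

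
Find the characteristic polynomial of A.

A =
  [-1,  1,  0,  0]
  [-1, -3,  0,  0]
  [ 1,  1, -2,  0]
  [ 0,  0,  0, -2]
x^4 + 8*x^3 + 24*x^2 + 32*x + 16

Expanding det(x·I − A) (e.g. by cofactor expansion or by noting that A is similar to its Jordan form J, which has the same characteristic polynomial as A) gives
  χ_A(x) = x^4 + 8*x^3 + 24*x^2 + 32*x + 16
which factors as (x + 2)^4. The eigenvalues (with algebraic multiplicities) are λ = -2 with multiplicity 4.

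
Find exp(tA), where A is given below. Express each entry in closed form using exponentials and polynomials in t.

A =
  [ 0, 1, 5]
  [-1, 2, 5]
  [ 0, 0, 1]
e^{tA} =
  [-t*exp(t) + exp(t), t*exp(t), 5*t*exp(t)]
  [-t*exp(t), t*exp(t) + exp(t), 5*t*exp(t)]
  [0, 0, exp(t)]

Strategy: write A = P · J · P⁻¹ where J is a Jordan canonical form, so e^{tA} = P · e^{tJ} · P⁻¹, and e^{tJ} can be computed block-by-block.

A has Jordan form
J =
  [1, 1, 0]
  [0, 1, 0]
  [0, 0, 1]
(up to reordering of blocks).

Per-block formulas:
  For a 1×1 block at λ = 1: exp(t · [1]) = [e^(1t)].
  For a 2×2 Jordan block J_2(1): exp(t · J_2(1)) = e^(1t)·(I + t·N), where N is the 2×2 nilpotent shift.

After assembling e^{tJ} and conjugating by P, we get:

e^{tA} =
  [-t*exp(t) + exp(t), t*exp(t), 5*t*exp(t)]
  [-t*exp(t), t*exp(t) + exp(t), 5*t*exp(t)]
  [0, 0, exp(t)]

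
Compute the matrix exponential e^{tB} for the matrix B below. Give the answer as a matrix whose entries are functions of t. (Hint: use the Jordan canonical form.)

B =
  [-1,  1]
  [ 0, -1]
e^{tB} =
  [exp(-t), t*exp(-t)]
  [0, exp(-t)]

Strategy: write B = P · J · P⁻¹ where J is a Jordan canonical form, so e^{tB} = P · e^{tJ} · P⁻¹, and e^{tJ} can be computed block-by-block.

B has Jordan form
J =
  [-1,  1]
  [ 0, -1]
(up to reordering of blocks).

Per-block formulas:
  For a 2×2 Jordan block J_2(-1): exp(t · J_2(-1)) = e^(-1t)·(I + t·N), where N is the 2×2 nilpotent shift.

After assembling e^{tJ} and conjugating by P, we get:

e^{tB} =
  [exp(-t), t*exp(-t)]
  [0, exp(-t)]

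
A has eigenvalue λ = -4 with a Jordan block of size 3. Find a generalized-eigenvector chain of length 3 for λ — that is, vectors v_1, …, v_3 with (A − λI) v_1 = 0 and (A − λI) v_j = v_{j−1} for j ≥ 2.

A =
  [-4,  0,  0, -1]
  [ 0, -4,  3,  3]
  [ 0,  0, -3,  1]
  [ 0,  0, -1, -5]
A Jordan chain for λ = -4 of length 3:
v_1 = (1, 0, 0, 0)ᵀ
v_2 = (0, 3, 1, -1)ᵀ
v_3 = (0, 0, 1, 0)ᵀ

Let N = A − (-4)·I. We want v_3 with N^3 v_3 = 0 but N^2 v_3 ≠ 0; then v_{j-1} := N · v_j for j = 3, …, 2.

Pick v_3 = (0, 0, 1, 0)ᵀ.
Then v_2 = N · v_3 = (0, 3, 1, -1)ᵀ.
Then v_1 = N · v_2 = (1, 0, 0, 0)ᵀ.

Sanity check: (A − (-4)·I) v_1 = (0, 0, 0, 0)ᵀ = 0. ✓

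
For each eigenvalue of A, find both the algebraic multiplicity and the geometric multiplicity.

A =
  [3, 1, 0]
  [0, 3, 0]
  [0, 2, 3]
λ = 3: alg = 3, geom = 2

Step 1 — factor the characteristic polynomial to read off the algebraic multiplicities:
  χ_A(x) = (x - 3)^3

Step 2 — compute geometric multiplicities via the rank-nullity identity g(λ) = n − rank(A − λI):
  rank(A − (3)·I) = 1, so dim ker(A − (3)·I) = n − 1 = 2

Summary:
  λ = 3: algebraic multiplicity = 3, geometric multiplicity = 2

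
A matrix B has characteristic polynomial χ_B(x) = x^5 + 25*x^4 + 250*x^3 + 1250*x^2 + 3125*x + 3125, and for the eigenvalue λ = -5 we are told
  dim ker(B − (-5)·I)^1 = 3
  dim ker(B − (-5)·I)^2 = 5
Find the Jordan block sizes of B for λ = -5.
Block sizes for λ = -5: [2, 2, 1]

From the dimensions of kernels of powers, the number of Jordan blocks of size at least j is d_j − d_{j−1} where d_j = dim ker(N^j) (with d_0 = 0). Computing the differences gives [3, 2].
The number of blocks of size exactly k is (#blocks of size ≥ k) − (#blocks of size ≥ k + 1), so the partition is: 1 block(s) of size 1, 2 block(s) of size 2.
In nonincreasing order the block sizes are [2, 2, 1].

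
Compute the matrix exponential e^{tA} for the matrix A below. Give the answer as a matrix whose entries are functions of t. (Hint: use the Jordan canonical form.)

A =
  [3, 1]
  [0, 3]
e^{tA} =
  [exp(3*t), t*exp(3*t)]
  [0, exp(3*t)]

Strategy: write A = P · J · P⁻¹ where J is a Jordan canonical form, so e^{tA} = P · e^{tJ} · P⁻¹, and e^{tJ} can be computed block-by-block.

A has Jordan form
J =
  [3, 1]
  [0, 3]
(up to reordering of blocks).

Per-block formulas:
  For a 2×2 Jordan block J_2(3): exp(t · J_2(3)) = e^(3t)·(I + t·N), where N is the 2×2 nilpotent shift.

After assembling e^{tJ} and conjugating by P, we get:

e^{tA} =
  [exp(3*t), t*exp(3*t)]
  [0, exp(3*t)]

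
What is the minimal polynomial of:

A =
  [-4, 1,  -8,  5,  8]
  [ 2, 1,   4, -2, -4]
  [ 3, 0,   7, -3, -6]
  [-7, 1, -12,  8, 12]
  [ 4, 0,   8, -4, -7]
x^2 - 2*x + 1

The characteristic polynomial is χ_A(x) = (x - 1)^5, so the eigenvalues are known. The minimal polynomial is
  m_A(x) = Π_λ (x − λ)^{k_λ}
where k_λ is the size of the *largest* Jordan block for λ (equivalently, the smallest k with (A − λI)^k v = 0 for every generalised eigenvector v of λ).

  λ = 1: largest Jordan block has size 2, contributing (x − 1)^2

So m_A(x) = (x - 1)^2 = x^2 - 2*x + 1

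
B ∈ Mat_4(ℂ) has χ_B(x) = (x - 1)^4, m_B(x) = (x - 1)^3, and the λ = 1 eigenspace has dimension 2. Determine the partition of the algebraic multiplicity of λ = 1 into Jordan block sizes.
Block sizes for λ = 1: [3, 1]

Step 1 — from the characteristic polynomial, algebraic multiplicity of λ = 1 is 4. From dim ker(B − (1)·I) = 2, there are exactly 2 Jordan blocks for λ = 1.
Step 2 — from the minimal polynomial, the factor (x − 1)^3 tells us the largest block for λ = 1 has size 3.
Step 3 — with total size 4, 2 blocks, and largest block 3, the block sizes (in nonincreasing order) are [3, 1].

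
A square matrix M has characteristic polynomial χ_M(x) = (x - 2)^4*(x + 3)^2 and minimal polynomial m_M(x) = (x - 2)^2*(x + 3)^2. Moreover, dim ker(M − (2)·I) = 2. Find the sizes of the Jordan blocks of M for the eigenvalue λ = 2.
Block sizes for λ = 2: [2, 2]

Step 1 — from the characteristic polynomial, algebraic multiplicity of λ = 2 is 4. From dim ker(M − (2)·I) = 2, there are exactly 2 Jordan blocks for λ = 2.
Step 2 — from the minimal polynomial, the factor (x − 2)^2 tells us the largest block for λ = 2 has size 2.
Step 3 — with total size 4, 2 blocks, and largest block 2, the block sizes (in nonincreasing order) are [2, 2].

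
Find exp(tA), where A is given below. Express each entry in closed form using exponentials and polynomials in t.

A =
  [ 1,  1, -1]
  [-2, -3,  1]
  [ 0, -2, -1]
e^{tA} =
  [t^2*exp(-t) + 2*t*exp(-t) + exp(-t), t^2*exp(-t) + t*exp(-t), -t^2*exp(-t)/2 - t*exp(-t)]
  [-2*t*exp(-t), -2*t*exp(-t) + exp(-t), t*exp(-t)]
  [2*t^2*exp(-t), 2*t^2*exp(-t) - 2*t*exp(-t), -t^2*exp(-t) + exp(-t)]

Strategy: write A = P · J · P⁻¹ where J is a Jordan canonical form, so e^{tA} = P · e^{tJ} · P⁻¹, and e^{tJ} can be computed block-by-block.

A has Jordan form
J =
  [-1,  1,  0]
  [ 0, -1,  1]
  [ 0,  0, -1]
(up to reordering of blocks).

Per-block formulas:
  For a 3×3 Jordan block J_3(-1): exp(t · J_3(-1)) = e^(-1t)·(I + t·N + (t^2/2)·N^2), where N is the 3×3 nilpotent shift.

After assembling e^{tJ} and conjugating by P, we get:

e^{tA} =
  [t^2*exp(-t) + 2*t*exp(-t) + exp(-t), t^2*exp(-t) + t*exp(-t), -t^2*exp(-t)/2 - t*exp(-t)]
  [-2*t*exp(-t), -2*t*exp(-t) + exp(-t), t*exp(-t)]
  [2*t^2*exp(-t), 2*t^2*exp(-t) - 2*t*exp(-t), -t^2*exp(-t) + exp(-t)]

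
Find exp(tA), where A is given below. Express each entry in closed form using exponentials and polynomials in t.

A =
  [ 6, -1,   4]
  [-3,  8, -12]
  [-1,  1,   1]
e^{tA} =
  [t*exp(5*t) + exp(5*t), -t*exp(5*t), 4*t*exp(5*t)]
  [-3*t*exp(5*t), 3*t*exp(5*t) + exp(5*t), -12*t*exp(5*t)]
  [-t*exp(5*t), t*exp(5*t), -4*t*exp(5*t) + exp(5*t)]

Strategy: write A = P · J · P⁻¹ where J is a Jordan canonical form, so e^{tA} = P · e^{tJ} · P⁻¹, and e^{tJ} can be computed block-by-block.

A has Jordan form
J =
  [5, 1, 0]
  [0, 5, 0]
  [0, 0, 5]
(up to reordering of blocks).

Per-block formulas:
  For a 1×1 block at λ = 5: exp(t · [5]) = [e^(5t)].
  For a 2×2 Jordan block J_2(5): exp(t · J_2(5)) = e^(5t)·(I + t·N), where N is the 2×2 nilpotent shift.

After assembling e^{tJ} and conjugating by P, we get:

e^{tA} =
  [t*exp(5*t) + exp(5*t), -t*exp(5*t), 4*t*exp(5*t)]
  [-3*t*exp(5*t), 3*t*exp(5*t) + exp(5*t), -12*t*exp(5*t)]
  [-t*exp(5*t), t*exp(5*t), -4*t*exp(5*t) + exp(5*t)]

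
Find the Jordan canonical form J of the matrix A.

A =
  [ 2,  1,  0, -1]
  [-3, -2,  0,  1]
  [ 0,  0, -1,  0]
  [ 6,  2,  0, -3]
J_2(-1) ⊕ J_1(-1) ⊕ J_1(-1)

The characteristic polynomial is
  det(x·I − A) = x^4 + 4*x^3 + 6*x^2 + 4*x + 1 = (x + 1)^4

Eigenvalues and multiplicities (the geometric multiplicity of λ is n − rank(A − λI), which equals the number of Jordan blocks for λ):
  λ = -1: algebraic multiplicity = 4, geometric multiplicity = 3

Determining the block sizes for each eigenvalue:
  λ = -1: 3 blocks summing to 4 forces exactly one block of size 2 and the rest size 1 → block sizes [2, 1, 1]

Assembling the blocks gives a Jordan form
J =
  [-1,  1,  0,  0]
  [ 0, -1,  0,  0]
  [ 0,  0, -1,  0]
  [ 0,  0,  0, -1]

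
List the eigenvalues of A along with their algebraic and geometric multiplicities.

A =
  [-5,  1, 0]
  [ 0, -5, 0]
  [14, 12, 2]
λ = -5: alg = 2, geom = 1; λ = 2: alg = 1, geom = 1

Step 1 — factor the characteristic polynomial to read off the algebraic multiplicities:
  χ_A(x) = (x - 2)*(x + 5)^2

Step 2 — compute geometric multiplicities via the rank-nullity identity g(λ) = n − rank(A − λI):
  rank(A − (-5)·I) = 2, so dim ker(A − (-5)·I) = n − 2 = 1
  rank(A − (2)·I) = 2, so dim ker(A − (2)·I) = n − 2 = 1

Summary:
  λ = -5: algebraic multiplicity = 2, geometric multiplicity = 1
  λ = 2: algebraic multiplicity = 1, geometric multiplicity = 1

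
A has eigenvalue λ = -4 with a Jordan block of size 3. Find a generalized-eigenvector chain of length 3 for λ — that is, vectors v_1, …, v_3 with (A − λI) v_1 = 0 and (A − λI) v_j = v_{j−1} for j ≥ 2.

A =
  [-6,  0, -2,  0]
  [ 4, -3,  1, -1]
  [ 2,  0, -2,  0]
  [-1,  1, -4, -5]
A Jordan chain for λ = -4 of length 3:
v_1 = (0, -1, 0, -1)ᵀ
v_2 = (-2, 4, 2, -1)ᵀ
v_3 = (1, 0, 0, 0)ᵀ

Let N = A − (-4)·I. We want v_3 with N^3 v_3 = 0 but N^2 v_3 ≠ 0; then v_{j-1} := N · v_j for j = 3, …, 2.

Pick v_3 = (1, 0, 0, 0)ᵀ.
Then v_2 = N · v_3 = (-2, 4, 2, -1)ᵀ.
Then v_1 = N · v_2 = (0, -1, 0, -1)ᵀ.

Sanity check: (A − (-4)·I) v_1 = (0, 0, 0, 0)ᵀ = 0. ✓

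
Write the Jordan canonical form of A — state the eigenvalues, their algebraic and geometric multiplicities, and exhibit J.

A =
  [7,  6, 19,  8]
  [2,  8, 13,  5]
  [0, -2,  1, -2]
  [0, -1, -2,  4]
J_3(5) ⊕ J_1(5)

The characteristic polynomial is
  det(x·I − A) = x^4 - 20*x^3 + 150*x^2 - 500*x + 625 = (x - 5)^4

Eigenvalues and multiplicities (the geometric multiplicity of λ is n − rank(A − λI), which equals the number of Jordan blocks for λ):
  λ = 5: algebraic multiplicity = 4, geometric multiplicity = 2

Determining the block sizes for each eigenvalue:
  λ = 5: with am = 4 and gm = 2, the partition is not yet determined (e.g. several partitions of 4 into 2 parts exist). Let N = A − (5)·I. Computing rank(N^1) = 2, rank(N^2) = 1, rank(N^3) = 0; the number of blocks of size ≥ j is rank(N^{j−1}) − rank(N^j), giving [2, 1, 1]. So we have 1 block(s) of size 3, 1 block(s) of size 1 → block sizes [3, 1]

Assembling the blocks gives a Jordan form
J =
  [5, 1, 0, 0]
  [0, 5, 1, 0]
  [0, 0, 5, 0]
  [0, 0, 0, 5]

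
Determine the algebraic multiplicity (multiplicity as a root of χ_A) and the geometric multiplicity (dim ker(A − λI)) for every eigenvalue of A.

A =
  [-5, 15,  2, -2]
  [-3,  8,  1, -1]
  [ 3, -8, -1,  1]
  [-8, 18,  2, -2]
λ = 0: alg = 4, geom = 2

Step 1 — factor the characteristic polynomial to read off the algebraic multiplicities:
  χ_A(x) = x^4

Step 2 — compute geometric multiplicities via the rank-nullity identity g(λ) = n − rank(A − λI):
  rank(A − (0)·I) = 2, so dim ker(A − (0)·I) = n − 2 = 2

Summary:
  λ = 0: algebraic multiplicity = 4, geometric multiplicity = 2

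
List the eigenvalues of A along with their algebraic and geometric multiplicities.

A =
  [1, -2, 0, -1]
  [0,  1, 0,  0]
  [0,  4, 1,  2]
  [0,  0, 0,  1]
λ = 1: alg = 4, geom = 3

Step 1 — factor the characteristic polynomial to read off the algebraic multiplicities:
  χ_A(x) = (x - 1)^4

Step 2 — compute geometric multiplicities via the rank-nullity identity g(λ) = n − rank(A − λI):
  rank(A − (1)·I) = 1, so dim ker(A − (1)·I) = n − 1 = 3

Summary:
  λ = 1: algebraic multiplicity = 4, geometric multiplicity = 3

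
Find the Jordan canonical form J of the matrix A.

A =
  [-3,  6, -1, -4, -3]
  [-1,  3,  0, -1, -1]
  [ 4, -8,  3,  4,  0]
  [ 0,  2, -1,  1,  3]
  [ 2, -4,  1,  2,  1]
J_3(1) ⊕ J_2(1)

The characteristic polynomial is
  det(x·I − A) = x^5 - 5*x^4 + 10*x^3 - 10*x^2 + 5*x - 1 = (x - 1)^5

Eigenvalues and multiplicities (the geometric multiplicity of λ is n − rank(A − λI), which equals the number of Jordan blocks for λ):
  λ = 1: algebraic multiplicity = 5, geometric multiplicity = 2

Determining the block sizes for each eigenvalue:
  λ = 1: with am = 5 and gm = 2, the partition is not yet determined (e.g. several partitions of 5 into 2 parts exist). Let N = A − (1)·I. Computing rank(N^1) = 3, rank(N^2) = 1, rank(N^3) = 0; the number of blocks of size ≥ j is rank(N^{j−1}) − rank(N^j), giving [2, 2, 1]. So we have 1 block(s) of size 3, 1 block(s) of size 2 → block sizes [3, 2]

Assembling the blocks gives a Jordan form
J =
  [1, 1, 0, 0, 0]
  [0, 1, 1, 0, 0]
  [0, 0, 1, 0, 0]
  [0, 0, 0, 1, 1]
  [0, 0, 0, 0, 1]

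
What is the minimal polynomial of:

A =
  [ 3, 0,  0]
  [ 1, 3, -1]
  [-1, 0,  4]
x^2 - 7*x + 12

The characteristic polynomial is χ_A(x) = (x - 4)*(x - 3)^2, so the eigenvalues are known. The minimal polynomial is
  m_A(x) = Π_λ (x − λ)^{k_λ}
where k_λ is the size of the *largest* Jordan block for λ (equivalently, the smallest k with (A − λI)^k v = 0 for every generalised eigenvector v of λ).

  λ = 3: largest Jordan block has size 1, contributing (x − 3)
  λ = 4: largest Jordan block has size 1, contributing (x − 4)

So m_A(x) = (x - 4)*(x - 3) = x^2 - 7*x + 12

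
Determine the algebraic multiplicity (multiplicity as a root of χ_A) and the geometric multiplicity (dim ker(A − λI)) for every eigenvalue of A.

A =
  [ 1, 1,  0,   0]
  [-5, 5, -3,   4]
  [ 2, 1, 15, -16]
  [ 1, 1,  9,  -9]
λ = 3: alg = 4, geom = 2

Step 1 — factor the characteristic polynomial to read off the algebraic multiplicities:
  χ_A(x) = (x - 3)^4

Step 2 — compute geometric multiplicities via the rank-nullity identity g(λ) = n − rank(A − λI):
  rank(A − (3)·I) = 2, so dim ker(A − (3)·I) = n − 2 = 2

Summary:
  λ = 3: algebraic multiplicity = 4, geometric multiplicity = 2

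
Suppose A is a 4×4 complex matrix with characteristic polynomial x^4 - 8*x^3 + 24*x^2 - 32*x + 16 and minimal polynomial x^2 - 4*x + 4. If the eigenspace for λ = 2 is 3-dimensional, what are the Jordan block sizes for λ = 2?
Block sizes for λ = 2: [2, 1, 1]

Step 1 — from the characteristic polynomial, algebraic multiplicity of λ = 2 is 4. From dim ker(A − (2)·I) = 3, there are exactly 3 Jordan blocks for λ = 2.
Step 2 — from the minimal polynomial, the factor (x − 2)^2 tells us the largest block for λ = 2 has size 2.
Step 3 — with total size 4, 3 blocks, and largest block 2, the block sizes (in nonincreasing order) are [2, 1, 1].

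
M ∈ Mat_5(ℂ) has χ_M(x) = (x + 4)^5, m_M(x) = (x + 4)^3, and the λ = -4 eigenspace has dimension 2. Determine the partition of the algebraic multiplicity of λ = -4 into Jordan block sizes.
Block sizes for λ = -4: [3, 2]

Step 1 — from the characteristic polynomial, algebraic multiplicity of λ = -4 is 5. From dim ker(M − (-4)·I) = 2, there are exactly 2 Jordan blocks for λ = -4.
Step 2 — from the minimal polynomial, the factor (x + 4)^3 tells us the largest block for λ = -4 has size 3.
Step 3 — with total size 5, 2 blocks, and largest block 3, the block sizes (in nonincreasing order) are [3, 2].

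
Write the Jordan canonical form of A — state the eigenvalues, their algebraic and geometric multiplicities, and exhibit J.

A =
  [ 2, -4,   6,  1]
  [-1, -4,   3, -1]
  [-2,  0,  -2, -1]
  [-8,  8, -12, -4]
J_2(-2) ⊕ J_2(-2)

The characteristic polynomial is
  det(x·I − A) = x^4 + 8*x^3 + 24*x^2 + 32*x + 16 = (x + 2)^4

Eigenvalues and multiplicities (the geometric multiplicity of λ is n − rank(A − λI), which equals the number of Jordan blocks for λ):
  λ = -2: algebraic multiplicity = 4, geometric multiplicity = 2

Determining the block sizes for each eigenvalue:
  λ = -2: with am = 4 and gm = 2, the partition is not yet determined (e.g. several partitions of 4 into 2 parts exist). Let N = A − (-2)·I. Computing rank(N^1) = 2, rank(N^2) = 0; the number of blocks of size ≥ j is rank(N^{j−1}) − rank(N^j), giving [2, 2]. So we have 2 block(s) of size 2 → block sizes [2, 2]

Assembling the blocks gives a Jordan form
J =
  [-2,  1,  0,  0]
  [ 0, -2,  0,  0]
  [ 0,  0, -2,  1]
  [ 0,  0,  0, -2]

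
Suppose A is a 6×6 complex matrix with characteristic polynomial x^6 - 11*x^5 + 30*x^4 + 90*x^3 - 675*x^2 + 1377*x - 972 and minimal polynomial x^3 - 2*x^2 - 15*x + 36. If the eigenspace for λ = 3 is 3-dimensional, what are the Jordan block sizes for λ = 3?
Block sizes for λ = 3: [2, 2, 1]

Step 1 — from the characteristic polynomial, algebraic multiplicity of λ = 3 is 5. From dim ker(A − (3)·I) = 3, there are exactly 3 Jordan blocks for λ = 3.
Step 2 — from the minimal polynomial, the factor (x − 3)^2 tells us the largest block for λ = 3 has size 2.
Step 3 — with total size 5, 3 blocks, and largest block 2, the block sizes (in nonincreasing order) are [2, 2, 1].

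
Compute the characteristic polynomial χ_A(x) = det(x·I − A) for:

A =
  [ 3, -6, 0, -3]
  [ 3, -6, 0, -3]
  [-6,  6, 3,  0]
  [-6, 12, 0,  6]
x^4 - 6*x^3 + 9*x^2

Expanding det(x·I − A) (e.g. by cofactor expansion or by noting that A is similar to its Jordan form J, which has the same characteristic polynomial as A) gives
  χ_A(x) = x^4 - 6*x^3 + 9*x^2
which factors as x^2*(x - 3)^2. The eigenvalues (with algebraic multiplicities) are λ = 0 with multiplicity 2, λ = 3 with multiplicity 2.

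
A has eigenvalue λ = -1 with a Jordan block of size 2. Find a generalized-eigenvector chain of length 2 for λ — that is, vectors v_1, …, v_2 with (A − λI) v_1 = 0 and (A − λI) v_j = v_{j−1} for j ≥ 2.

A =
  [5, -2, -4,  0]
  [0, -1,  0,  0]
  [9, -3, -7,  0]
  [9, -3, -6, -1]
A Jordan chain for λ = -1 of length 2:
v_1 = (6, 0, 9, 9)ᵀ
v_2 = (1, 0, 0, 0)ᵀ

Let N = A − (-1)·I. We want v_2 with N^2 v_2 = 0 but N^1 v_2 ≠ 0; then v_{j-1} := N · v_j for j = 2, …, 2.

Pick v_2 = (1, 0, 0, 0)ᵀ.
Then v_1 = N · v_2 = (6, 0, 9, 9)ᵀ.

Sanity check: (A − (-1)·I) v_1 = (0, 0, 0, 0)ᵀ = 0. ✓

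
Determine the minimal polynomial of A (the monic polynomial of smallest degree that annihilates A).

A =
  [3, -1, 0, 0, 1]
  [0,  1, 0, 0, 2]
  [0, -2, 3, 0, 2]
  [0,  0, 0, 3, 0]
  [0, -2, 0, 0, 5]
x^2 - 6*x + 9

The characteristic polynomial is χ_A(x) = (x - 3)^5, so the eigenvalues are known. The minimal polynomial is
  m_A(x) = Π_λ (x − λ)^{k_λ}
where k_λ is the size of the *largest* Jordan block for λ (equivalently, the smallest k with (A − λI)^k v = 0 for every generalised eigenvector v of λ).

  λ = 3: largest Jordan block has size 2, contributing (x − 3)^2

So m_A(x) = (x - 3)^2 = x^2 - 6*x + 9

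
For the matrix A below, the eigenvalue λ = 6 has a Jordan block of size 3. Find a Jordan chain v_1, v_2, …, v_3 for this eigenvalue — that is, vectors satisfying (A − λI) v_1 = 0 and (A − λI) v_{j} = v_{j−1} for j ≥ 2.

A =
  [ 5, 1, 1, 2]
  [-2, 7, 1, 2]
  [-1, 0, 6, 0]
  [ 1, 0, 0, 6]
A Jordan chain for λ = 6 of length 3:
v_1 = (0, 1, 1, -1)ᵀ
v_2 = (-1, -2, -1, 1)ᵀ
v_3 = (1, 0, 0, 0)ᵀ

Let N = A − (6)·I. We want v_3 with N^3 v_3 = 0 but N^2 v_3 ≠ 0; then v_{j-1} := N · v_j for j = 3, …, 2.

Pick v_3 = (1, 0, 0, 0)ᵀ.
Then v_2 = N · v_3 = (-1, -2, -1, 1)ᵀ.
Then v_1 = N · v_2 = (0, 1, 1, -1)ᵀ.

Sanity check: (A − (6)·I) v_1 = (0, 0, 0, 0)ᵀ = 0. ✓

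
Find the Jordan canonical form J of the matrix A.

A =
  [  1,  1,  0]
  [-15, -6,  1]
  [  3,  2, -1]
J_3(-2)

The characteristic polynomial is
  det(x·I − A) = x^3 + 6*x^2 + 12*x + 8 = (x + 2)^3

Eigenvalues and multiplicities (the geometric multiplicity of λ is n − rank(A − λI), which equals the number of Jordan blocks for λ):
  λ = -2: algebraic multiplicity = 3, geometric multiplicity = 1

Determining the block sizes for each eigenvalue:
  λ = -2: one block (gm = 1), so the single block has size am = 3 → block sizes [3]

Assembling the blocks gives a Jordan form
J =
  [-2,  1,  0]
  [ 0, -2,  1]
  [ 0,  0, -2]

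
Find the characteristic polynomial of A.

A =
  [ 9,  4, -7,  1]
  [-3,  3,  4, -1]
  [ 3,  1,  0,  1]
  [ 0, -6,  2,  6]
x^4 - 18*x^3 + 120*x^2 - 352*x + 384

Expanding det(x·I − A) (e.g. by cofactor expansion or by noting that A is similar to its Jordan form J, which has the same characteristic polynomial as A) gives
  χ_A(x) = x^4 - 18*x^3 + 120*x^2 - 352*x + 384
which factors as (x - 6)*(x - 4)^3. The eigenvalues (with algebraic multiplicities) are λ = 4 with multiplicity 3, λ = 6 with multiplicity 1.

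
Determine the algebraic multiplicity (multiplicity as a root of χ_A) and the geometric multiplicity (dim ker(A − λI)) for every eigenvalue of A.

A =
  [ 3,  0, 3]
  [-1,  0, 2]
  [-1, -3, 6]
λ = 3: alg = 3, geom = 1

Step 1 — factor the characteristic polynomial to read off the algebraic multiplicities:
  χ_A(x) = (x - 3)^3

Step 2 — compute geometric multiplicities via the rank-nullity identity g(λ) = n − rank(A − λI):
  rank(A − (3)·I) = 2, so dim ker(A − (3)·I) = n − 2 = 1

Summary:
  λ = 3: algebraic multiplicity = 3, geometric multiplicity = 1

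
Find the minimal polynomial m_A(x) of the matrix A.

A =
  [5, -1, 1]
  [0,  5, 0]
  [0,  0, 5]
x^2 - 10*x + 25

The characteristic polynomial is χ_A(x) = (x - 5)^3, so the eigenvalues are known. The minimal polynomial is
  m_A(x) = Π_λ (x − λ)^{k_λ}
where k_λ is the size of the *largest* Jordan block for λ (equivalently, the smallest k with (A − λI)^k v = 0 for every generalised eigenvector v of λ).

  λ = 5: largest Jordan block has size 2, contributing (x − 5)^2

So m_A(x) = (x - 5)^2 = x^2 - 10*x + 25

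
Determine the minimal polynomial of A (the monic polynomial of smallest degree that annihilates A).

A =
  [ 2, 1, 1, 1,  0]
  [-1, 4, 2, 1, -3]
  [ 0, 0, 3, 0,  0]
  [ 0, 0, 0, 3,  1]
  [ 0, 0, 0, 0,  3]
x^3 - 9*x^2 + 27*x - 27

The characteristic polynomial is χ_A(x) = (x - 3)^5, so the eigenvalues are known. The minimal polynomial is
  m_A(x) = Π_λ (x − λ)^{k_λ}
where k_λ is the size of the *largest* Jordan block for λ (equivalently, the smallest k with (A − λI)^k v = 0 for every generalised eigenvector v of λ).

  λ = 3: largest Jordan block has size 3, contributing (x − 3)^3

So m_A(x) = (x - 3)^3 = x^3 - 9*x^2 + 27*x - 27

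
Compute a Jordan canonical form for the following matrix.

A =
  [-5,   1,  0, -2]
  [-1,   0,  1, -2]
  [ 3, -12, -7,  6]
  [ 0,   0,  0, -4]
J_3(-4) ⊕ J_1(-4)

The characteristic polynomial is
  det(x·I − A) = x^4 + 16*x^3 + 96*x^2 + 256*x + 256 = (x + 4)^4

Eigenvalues and multiplicities (the geometric multiplicity of λ is n − rank(A − λI), which equals the number of Jordan blocks for λ):
  λ = -4: algebraic multiplicity = 4, geometric multiplicity = 2

Determining the block sizes for each eigenvalue:
  λ = -4: with am = 4 and gm = 2, the partition is not yet determined (e.g. several partitions of 4 into 2 parts exist). Let N = A − (-4)·I. Computing rank(N^1) = 2, rank(N^2) = 1, rank(N^3) = 0; the number of blocks of size ≥ j is rank(N^{j−1}) − rank(N^j), giving [2, 1, 1]. So we have 1 block(s) of size 3, 1 block(s) of size 1 → block sizes [3, 1]

Assembling the blocks gives a Jordan form
J =
  [-4,  1,  0,  0]
  [ 0, -4,  1,  0]
  [ 0,  0, -4,  0]
  [ 0,  0,  0, -4]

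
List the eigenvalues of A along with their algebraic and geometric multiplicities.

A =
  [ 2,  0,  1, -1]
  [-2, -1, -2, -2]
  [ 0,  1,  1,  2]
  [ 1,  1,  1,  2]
λ = 1: alg = 4, geom = 2

Step 1 — factor the characteristic polynomial to read off the algebraic multiplicities:
  χ_A(x) = (x - 1)^4

Step 2 — compute geometric multiplicities via the rank-nullity identity g(λ) = n − rank(A − λI):
  rank(A − (1)·I) = 2, so dim ker(A − (1)·I) = n − 2 = 2

Summary:
  λ = 1: algebraic multiplicity = 4, geometric multiplicity = 2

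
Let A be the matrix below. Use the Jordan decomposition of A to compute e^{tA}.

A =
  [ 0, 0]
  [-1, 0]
e^{tA} =
  [1, 0]
  [-t, 1]

Strategy: write A = P · J · P⁻¹ where J is a Jordan canonical form, so e^{tA} = P · e^{tJ} · P⁻¹, and e^{tJ} can be computed block-by-block.

A has Jordan form
J =
  [0, 1]
  [0, 0]
(up to reordering of blocks).

Per-block formulas:
  For a 2×2 Jordan block J_2(0): exp(t · J_2(0)) = e^(0t)·(I + t·N), where N is the 2×2 nilpotent shift.

After assembling e^{tJ} and conjugating by P, we get:

e^{tA} =
  [1, 0]
  [-t, 1]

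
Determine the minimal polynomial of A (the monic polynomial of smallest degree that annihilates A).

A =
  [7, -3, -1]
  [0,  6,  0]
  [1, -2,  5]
x^3 - 18*x^2 + 108*x - 216

The characteristic polynomial is χ_A(x) = (x - 6)^3, so the eigenvalues are known. The minimal polynomial is
  m_A(x) = Π_λ (x − λ)^{k_λ}
where k_λ is the size of the *largest* Jordan block for λ (equivalently, the smallest k with (A − λI)^k v = 0 for every generalised eigenvector v of λ).

  λ = 6: largest Jordan block has size 3, contributing (x − 6)^3

So m_A(x) = (x - 6)^3 = x^3 - 18*x^2 + 108*x - 216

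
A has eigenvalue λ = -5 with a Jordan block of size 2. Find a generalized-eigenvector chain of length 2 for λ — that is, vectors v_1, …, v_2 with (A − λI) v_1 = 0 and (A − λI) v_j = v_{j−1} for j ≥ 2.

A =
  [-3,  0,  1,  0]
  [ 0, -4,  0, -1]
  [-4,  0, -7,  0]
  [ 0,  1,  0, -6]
A Jordan chain for λ = -5 of length 2:
v_1 = (2, 0, -4, 0)ᵀ
v_2 = (1, 0, 0, 0)ᵀ

Let N = A − (-5)·I. We want v_2 with N^2 v_2 = 0 but N^1 v_2 ≠ 0; then v_{j-1} := N · v_j for j = 2, …, 2.

Pick v_2 = (1, 0, 0, 0)ᵀ.
Then v_1 = N · v_2 = (2, 0, -4, 0)ᵀ.

Sanity check: (A − (-5)·I) v_1 = (0, 0, 0, 0)ᵀ = 0. ✓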